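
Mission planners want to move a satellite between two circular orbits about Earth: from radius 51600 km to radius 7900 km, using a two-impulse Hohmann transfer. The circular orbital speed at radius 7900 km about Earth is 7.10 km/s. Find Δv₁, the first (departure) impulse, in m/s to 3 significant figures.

From the circular-orbit relation v² = μ/r at r = 7900 km: μ = v²r = (7.10)² × 7900 = 3.98239×10^5 km³/s².
Semi-major axis of the transfer orbit: a_t = (51600 + 7900)/2 = 29750 km.
Circular speed at r = 51600 km: v_c = √(μ/r) = 2.77809 km/s.
Vis-viva on the transfer ellipse at r = 51600 km gives v_t = √[μ(2/r − 1/a_t)] = 1.43158 km/s.
Δv₁ = |v_t − v_c| = |1.43158 − 2.77809| = 1.347 km/s.

Δv₁ = 1350 m/s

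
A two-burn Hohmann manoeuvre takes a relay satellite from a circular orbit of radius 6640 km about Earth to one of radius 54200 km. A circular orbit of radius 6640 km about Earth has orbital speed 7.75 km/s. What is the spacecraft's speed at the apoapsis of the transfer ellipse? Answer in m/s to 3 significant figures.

From the circular-orbit relation v² = μ/r at r = 6640 km: μ = v²r = (7.75)² × 6640 = 3.98815×10^5 km³/s².
Semi-major axis of the transfer orbit: a_t = (6640 + 54200)/2 = 30420 km.
The apoapsis of the transfer ellipse is at r = 54200 km.
From the vis-viva equation, v = √[μ(2/r − 1/a_t)] = 1.267 km/s.

v = 1270 m/s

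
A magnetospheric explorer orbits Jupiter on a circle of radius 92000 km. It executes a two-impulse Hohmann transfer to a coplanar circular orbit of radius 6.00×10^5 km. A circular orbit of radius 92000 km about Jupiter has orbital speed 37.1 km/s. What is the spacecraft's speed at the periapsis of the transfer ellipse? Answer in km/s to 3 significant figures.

v = 48.9 km/s

From the circular-orbit relation v² = μ/r at r = 92000 km: μ = v²r = (37.1)² × 92000 = 1.26630×10^8 km³/s².
Semi-major axis of the transfer orbit: a_t = (92000 + 6.000×10^5)/2 = 3.460×10^5 km.
At periapsis, r = 92000 km.
Applying v² = μ(2/r − 1/a_t): v = 48.86 km/s.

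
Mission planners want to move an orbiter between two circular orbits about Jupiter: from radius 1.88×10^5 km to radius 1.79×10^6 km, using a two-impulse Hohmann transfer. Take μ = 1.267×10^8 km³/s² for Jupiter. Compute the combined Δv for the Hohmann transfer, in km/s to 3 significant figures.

Transfer-ellipse semi-major axis a_t = (r₁ + r₂)/2 = (1.880×10^5 + 1.790×10^6)/2 = 9.890×10^5 km.
At r₁ the circular-orbit speed is v₁ = √(μ/r₁) = 25.960 km/s.
On the transfer ellipse at r₁, v² = μ(2/r − 1/a) gives v_p = √[μ(2/r₁ − 1/a_t)] = 34.925 km/s.
First burn Δv₁ = |v_p − v₁| = 8.965 km/s.
Circular speed at r₂: v₂ = √(μ/r₂) = 8.413 km/s.
Transfer-orbit speed at r₂: v_a = √[μ(2/r₂ − 1/a_t)] = 3.668 km/s.
Second burn Δv₂ = |v₂ − v_a| = 4.745 km/s.
Δv = Δv₁ + Δv₂ = 8.965 + 4.745 = 13.71 km/s.

Δv = 13.7 km/s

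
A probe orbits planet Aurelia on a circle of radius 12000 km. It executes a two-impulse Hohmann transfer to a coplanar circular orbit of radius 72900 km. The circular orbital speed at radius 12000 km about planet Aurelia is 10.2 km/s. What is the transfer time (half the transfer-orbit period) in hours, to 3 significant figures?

From the circular-orbit relation v² = μ/r at r = 12000 km: μ = v²r = (10.2)² × 12000 = 1.24848×10^6 km³/s².
Transfer-ellipse semi-major axis a_t = (r₁ + r₂)/2 = (12000 + 72900)/2 = 42450 km.
Transfer time t = π√(a_t³/μ) = π√((42450)³ / 1.24848×10^6) = 24590 s.
Converting: 24590 s ÷ 3600 s/hour = 6.83 hours.

t = 6.83 hours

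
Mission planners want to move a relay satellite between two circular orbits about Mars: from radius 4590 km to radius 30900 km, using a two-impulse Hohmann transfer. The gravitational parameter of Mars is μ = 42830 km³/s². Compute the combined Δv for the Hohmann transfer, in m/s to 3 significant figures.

Transfer-ellipse semi-major axis a_t = (r₁ + r₂)/2 = (4590 + 30900)/2 = 17745 km.
Circular speed at r₁: v₁ = √(μ/r₁) = √(42830/4590) = 3.0547 km/s.
On the transfer ellipse at r₁, vis-viva gives v_p = √[μ(2/r₁ − 1/a_t)] = 4.0310 km/s.
First burn Δv₁ = |v_p − v₁| = 0.9763 km/s.
At r₂, v₂ = √(μ/r₂) = 1.1773 km/s.
Transfer-orbit speed at r₂: v_a = √[μ(2/r₂ − 1/a_t)] = 0.59877 km/s.
Second burn Δv₂ = |v₂ − v_a| = 0.5785 km/s.
Total Δv = Δv₁ + Δv₂ = 1.555 km/s.

Δv = 1550 m/s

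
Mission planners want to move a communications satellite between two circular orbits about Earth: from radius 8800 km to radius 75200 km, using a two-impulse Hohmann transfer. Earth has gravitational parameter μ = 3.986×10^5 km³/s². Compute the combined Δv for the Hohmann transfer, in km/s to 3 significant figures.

Transfer-ellipse semi-major axis a_t = (r₁ + r₂)/2 = (8800 + 75200)/2 = 42000 km.
Circular speed at r₁: v₁ = √(μ/r₁) = √(3.986×10^5/8800) = 6.7302 km/s.
Transfer-orbit speed at r₁ (vis-viva): v_p = √[μ(2/r₁ − 1/a_t)] = 9.0056 km/s.
First burn Δv₁ = |v_p − v₁| = 2.2754 km/s.
Circular speed at r₂: v₂ = √(μ/r₂) = 2.302288 km/s.
Transfer-orbit speed at r₂: v_a = √[μ(2/r₂ − 1/a_t)] = 1.053844 km/s.
Second burn Δv₂ = |v₂ − v_a| = 1.2484 km/s.
Δv = Δv₁ + Δv₂ = 2.2754 + 1.2484 = 3.524 km/s.

Δv = 3.52 km/s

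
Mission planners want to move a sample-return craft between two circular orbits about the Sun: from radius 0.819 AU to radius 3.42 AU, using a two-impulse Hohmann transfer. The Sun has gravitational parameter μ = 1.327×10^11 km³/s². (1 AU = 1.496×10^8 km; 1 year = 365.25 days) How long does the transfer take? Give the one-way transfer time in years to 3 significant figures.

t = 1.54 years

In km: r₁ = 0.819 × 1.496×10^8 = 1.225224×10^8 km; r₂ = 3.42 × 1.496×10^8 = 5.11632×10^8 km.
Transfer-ellipse semi-major axis a_t = (r₁ + r₂)/2 = (1.225224×10^8 + 5.11632×10^8)/2 = 3.170772×10^8 km.
By Kepler's third law the transfer-orbit period is T = 2π√(a_t³/μ), so t = T/2 = 4.869×10^7 s.
Converting: 4.869×10^7 s ÷ 3.15576×10^7 s/year (365.25 × 86400) = 1.54 years.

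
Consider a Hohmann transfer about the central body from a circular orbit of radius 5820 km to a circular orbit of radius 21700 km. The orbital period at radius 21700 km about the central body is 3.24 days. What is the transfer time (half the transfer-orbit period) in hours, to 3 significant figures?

From Kepler's third law T² = 4π²r³/μ at r = 21700 km, T = 3.24 days = 3.24 × 86400 s = 2.79936×10^5 s: μ = 4π²r³/T² = 5147.80 km³/s².
Transfer-ellipse semi-major axis a_t = (r₁ + r₂)/2 = (5820 + 21700)/2 = 13760 km.
By Kepler's third law the transfer-orbit period is T = 2π√(a_t³/μ), so t = T/2 = 70680 s.
Converting: 70680 s ÷ 3600 s/hour = 19.6 hours.

t = 19.6 hours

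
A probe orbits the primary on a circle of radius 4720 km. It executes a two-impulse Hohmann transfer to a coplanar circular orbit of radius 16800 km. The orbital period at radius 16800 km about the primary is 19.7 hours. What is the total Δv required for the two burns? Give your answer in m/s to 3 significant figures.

Δv = 1200 m/s

From Kepler's third law T² = 4π²r³/μ at r = 16800 km, T = 19.7 hours = 19.7 × 3600 s = 70920 s: μ = 4π²r³/T² = 37217.8 km³/s².
Semi-major axis of the transfer orbit: a_t = (4720 + 16800)/2 = 10760 km.
At r₁ the circular-orbit speed is v₁ = √(μ/r₁) = 2.80805 km/s.
Transfer-orbit speed at r₁ (vis-viva equation): v_p = √[μ(2/r₁ − 1/a_t)] = 3.50875 km/s.
First burn Δv₁ = |v_p − v₁| = 0.7007 km/s.
Circular speed at r₂: v₂ = √(μ/r₂) = 1.4884 km/s.
Transfer-orbit speed at r₂: v_a = √[μ(2/r₂ − 1/a_t)] = 0.98579 km/s.
Second burn Δv₂ = |v₂ − v_a| = 0.5026 km/s.
Δv = Δv₁ + Δv₂ = 0.7007 + 0.5026 = 1.203 km/s.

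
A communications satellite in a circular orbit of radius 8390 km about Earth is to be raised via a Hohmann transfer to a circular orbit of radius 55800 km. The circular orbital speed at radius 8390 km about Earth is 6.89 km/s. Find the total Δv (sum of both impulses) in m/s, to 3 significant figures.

Δv = 3500 m/s

From the circular-orbit relation v² = μ/r at r = 8390 km: μ = v²r = (6.89)² × 8390 = 3.98291×10^5 km³/s².
Semi-major axis of the transfer orbit: a_t = (8390 + 55800)/2 = 32095 km.
Circular speed at r₁: v₁ = √(μ/r₁) = √(3.98291×10^5/8390) = 6.890 km/s.
On the transfer ellipse at r₁, v² = μ(2/r − 1/a) gives v_p = √[μ(2/r₁ − 1/a_t)] = 9.085 km/s.
First burn Δv₁ = |v_p − v₁| = 2.195 km/s.
At r₂, v₂ = √(μ/r₂) = 2.672 km/s.
Transfer-orbit speed at r₂: v_a = √[μ(2/r₂ − 1/a_t)] = 1.366 km/s.
Second burn Δv₂ = |v₂ − v_a| = 1.306 km/s.
Total Δv = Δv₁ + Δv₂ = 3.501 km/s.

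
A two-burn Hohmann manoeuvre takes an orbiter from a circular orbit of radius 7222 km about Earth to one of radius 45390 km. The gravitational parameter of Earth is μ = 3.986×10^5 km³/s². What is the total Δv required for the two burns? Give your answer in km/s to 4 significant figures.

Δv = 3.740 km/s

The Hohmann ellipse has a_t = (r₁ + r₂)/2 = 26306 km.
At r₁ the circular-orbit speed is v₁ = √(μ/r₁) = 7.429163 km/s.
Transfer-orbit speed at r₁ (vis-viva): v_p = √[μ(2/r₁ − 1/a_t)] = 9.758714 km/s.
First burn Δv₁ = |v_p − v₁| = 2.3296 km/s.
At r₂, v₂ = √(μ/r₂) = 2.9634 km/s.
Transfer-orbit speed at r₂: v_a = √[μ(2/r₂ − 1/a_t)] = 1.5527 km/s.
Second burn Δv₂ = |v₂ − v_a| = 1.4107 km/s.
Total Δv = Δv₁ + Δv₂ = 3.740 km/s.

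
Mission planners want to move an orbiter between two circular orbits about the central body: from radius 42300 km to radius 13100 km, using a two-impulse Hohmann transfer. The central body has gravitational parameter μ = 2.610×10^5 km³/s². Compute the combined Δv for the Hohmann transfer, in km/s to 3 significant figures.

Δv = 1.83 km/s

Semi-major axis of the transfer orbit: a_t = (42300 + 13100)/2 = 27700 km.
Circular speed at r₁: v₁ = √(μ/r₁) = √(2.610×10^5/42300) = 2.4840 km/s.
Transfer-orbit speed at r₁ (vis-viva equation): v_a = √[μ(2/r₁ − 1/a_t)] = 1.7082 km/s.
First burn Δv₁ = |v_a − v₁| = 0.7758 km/s.
At r₂, v₂ = √(μ/r₂) = 4.464 km/s.
Transfer-orbit speed at r₂: v_p = √[μ(2/r₂ − 1/a_t)] = 5.516 km/s.
Second burn Δv₂ = |v₂ − v_p| = 1.052 km/s.
Total Δv = Δv₁ + Δv₂ = 1.828 km/s.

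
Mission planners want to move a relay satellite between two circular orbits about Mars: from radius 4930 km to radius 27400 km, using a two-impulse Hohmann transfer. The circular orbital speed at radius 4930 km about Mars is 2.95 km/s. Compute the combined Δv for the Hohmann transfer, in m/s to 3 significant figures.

From the circular-orbit relation v² = μ/r at r = 4930 km: μ = v²r = (2.95)² × 4930 = 42903.3 km³/s².
Semi-major axis of the transfer orbit: a_t = (4930 + 27400)/2 = 16165 km.
Circular speed at r₁: v₁ = √(μ/r₁) = √(42903.3/4930) = 2.9500 km/s.
On the transfer ellipse at r₁, v² = μ(2/r − 1/a) gives v_p = √[μ(2/r₁ − 1/a_t)] = 3.8407 km/s.
First burn Δv₁ = |v_p − v₁| = 0.8907 km/s.
Circular speed at r₂: v₂ = √(μ/r₂) = 1.2513 km/s.
Transfer-orbit speed at r₂: v_a = √[μ(2/r₂ − 1/a_t)] = 0.69104 km/s.
Second burn Δv₂ = |v₂ − v_a| = 0.5603 km/s.
Δv = Δv₁ + Δv₂ = 0.8907 + 0.5603 = 1.451 km/s.

Δv = 1450 m/s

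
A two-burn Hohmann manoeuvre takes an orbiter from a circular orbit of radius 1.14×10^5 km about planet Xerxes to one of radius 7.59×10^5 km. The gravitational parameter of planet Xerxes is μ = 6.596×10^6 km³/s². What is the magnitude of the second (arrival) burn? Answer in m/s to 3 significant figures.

Δv₂ = 1440 m/s

Transfer-ellipse semi-major axis a_t = (r₁ + r₂)/2 = (1.140×10^5 + 7.590×10^5)/2 = 4.365×10^5 km.
Circular speed at r = 7.590×10^5 km: v_c = √(μ/r) = 2.948 km/s.
Transfer-orbit speed at the same r (vis-viva, a = a_t): v_t = √[μ(2/r − 1/a_t)] = 1.507 km/s.
Δv₂ = |v_t − v_c| = |1.507 − 2.948| = 1.441 km/s.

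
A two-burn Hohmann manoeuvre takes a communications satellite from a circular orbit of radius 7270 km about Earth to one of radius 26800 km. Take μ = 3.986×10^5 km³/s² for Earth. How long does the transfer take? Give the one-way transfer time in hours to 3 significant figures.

t = 3.07 hours

Semi-major axis of the transfer orbit: a_t = (7270 + 26800)/2 = 17035 km.
Transfer time t = π√(a_t³/μ) = π√((17035)³ / 3.986×10^5) = 11060 s.
Converting: 11060 s ÷ 3600 s/hour = 3.07 hours.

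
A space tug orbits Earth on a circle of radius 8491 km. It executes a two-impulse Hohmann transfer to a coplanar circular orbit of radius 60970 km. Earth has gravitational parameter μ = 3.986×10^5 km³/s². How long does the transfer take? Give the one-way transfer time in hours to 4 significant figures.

t = 8.946 hours

Semi-major axis of the transfer orbit: a_t = (8491 + 60970)/2 = 34730.5 km.
Transfer time t = π√(a_t³/μ) = π√((34730.5)³ / 3.986×10^5) = 32207 s.
Converting: 32207 s ÷ 3600 s/hour = 8.946 hours.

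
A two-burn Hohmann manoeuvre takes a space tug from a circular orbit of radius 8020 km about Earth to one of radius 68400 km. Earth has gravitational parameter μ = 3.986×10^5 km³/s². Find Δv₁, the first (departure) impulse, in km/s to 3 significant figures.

The Hohmann ellipse has a_t = (r₁ + r₂)/2 = 38210 km.
On the circular orbit at r = 8020 km, v_c = √(μ/r) = 7.050 km/s.
Transfer-orbit speed at the same r (vis-viva, a = a_t): v_t = √[μ(2/r − 1/a_t)] = 9.432 km/s.
Δv₁ = |v_t − v_c| = |9.432 − 7.050| = 2.382 km/s.

Δv₁ = 2.38 km/s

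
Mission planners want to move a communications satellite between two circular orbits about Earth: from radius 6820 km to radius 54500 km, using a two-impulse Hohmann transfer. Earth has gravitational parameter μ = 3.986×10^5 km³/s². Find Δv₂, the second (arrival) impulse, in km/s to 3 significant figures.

Δv₂ = 1.43 km/s

Semi-major axis of the transfer orbit: a_t = (6820 + 54500)/2 = 30660 km.
On the circular orbit at r = 54500 km, v_c = √(μ/r) = 2.704 km/s.
Vis-viva on the transfer ellipse at r = 54500 km gives v_t = √[μ(2/r − 1/a_t)] = 1.275 km/s.
Δv₂ = |v_t − v_c| = |1.275 − 2.704| = 1.429 km/s.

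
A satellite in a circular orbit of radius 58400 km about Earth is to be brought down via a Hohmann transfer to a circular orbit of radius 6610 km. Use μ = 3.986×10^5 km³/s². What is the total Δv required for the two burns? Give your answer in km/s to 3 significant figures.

Δv = 4.08 km/s

Semi-major axis of the transfer orbit: a_t = (58400 + 6610)/2 = 32505 km.
Circular speed at r₁: v₁ = √(μ/r₁) = √(3.986×10^5/58400) = 2.6125 km/s.
On the transfer ellipse at r₁, vis-viva equation gives v_a = √[μ(2/r₁ − 1/a_t)] = 1.1781 km/s.
First burn Δv₁ = |v_a − v₁| = 1.4344 km/s.
At r₂, v₂ = √(μ/r₂) = 7.76547 km/s.
Transfer-orbit speed at r₂: v_p = √[μ(2/r₂ − 1/a_t)] = 10.4088 km/s.
Second burn Δv₂ = |v₂ − v_p| = 2.6433 km/s.
Total Δv = Δv₁ + Δv₂ = 4.078 km/s.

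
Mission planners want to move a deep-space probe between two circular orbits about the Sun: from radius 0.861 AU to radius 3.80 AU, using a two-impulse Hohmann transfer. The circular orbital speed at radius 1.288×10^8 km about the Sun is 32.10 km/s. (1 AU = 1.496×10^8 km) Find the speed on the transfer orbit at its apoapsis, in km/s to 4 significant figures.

From the circular-orbit relation v² = μ/r at r = 1.288×10^8 km: μ = v²r = (32.10)² × 1.288×10^8 = 1.32717×10^11 km³/s².
In km: r₁ = 0.861 × 1.496×10^8 = 1.288056×10^8 km; r₂ = 3.80 × 1.496×10^8 = 5.6848×10^8 km.
The Hohmann ellipse has a_t = (r₁ + r₂)/2 = 3.486428×10^8 km.
At apoapsis, r = 5.6848×10^8 km.
Applying v² = μ(2/r − 1/a_t): v = 9.287 km/s.

v = 9.287 km/s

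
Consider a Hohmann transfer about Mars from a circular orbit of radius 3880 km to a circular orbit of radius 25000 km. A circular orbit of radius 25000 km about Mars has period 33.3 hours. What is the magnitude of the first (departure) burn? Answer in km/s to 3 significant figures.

From Kepler's third law T² = 4π²r³/μ at r = 25000 km, T = 33.3 hours = 33.3 × 3600 s = 1.1988×10^5 s: μ = 4π²r³/T² = 42922.6 km³/s².
The Hohmann ellipse has a_t = (r₁ + r₂)/2 = 14440 km.
On the circular orbit at r = 3880 km, v_c = √(μ/r) = 3.326 km/s.
Transfer-orbit speed at the same r (vis-viva, a = a_t): v_t = √[μ(2/r − 1/a_t)] = 4.376 km/s.
Δv₁ = |v_t − v_c| = |4.376 − 3.326| = 1.050 km/s.

Δv₁ = 1.05 km/s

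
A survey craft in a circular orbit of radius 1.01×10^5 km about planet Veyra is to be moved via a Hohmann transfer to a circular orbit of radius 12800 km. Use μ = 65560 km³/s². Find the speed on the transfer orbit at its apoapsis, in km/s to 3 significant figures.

Transfer-ellipse semi-major axis a_t = (r₁ + r₂)/2 = (1.010×10^5 + 12800)/2 = 56900 km.
The apoapsis of the transfer ellipse is at r = 1.010×10^5 km.
From the vis-viva equation, v = √[μ(2/r − 1/a_t)] = 0.3821 km/s.

v = 0.382 km/s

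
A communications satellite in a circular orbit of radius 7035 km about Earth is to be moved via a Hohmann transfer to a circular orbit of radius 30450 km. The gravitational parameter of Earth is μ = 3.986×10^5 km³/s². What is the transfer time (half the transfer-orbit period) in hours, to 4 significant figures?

Semi-major axis of the transfer orbit: a_t = (7035 + 30450)/2 = 18742.5 km.
Transfer time t = π√(a_t³/μ) = π√((18742.5)³ / 3.986×10^5) = 12770 s.
Converting: 12770 s ÷ 3600 s/hour = 3.547 hours.

t = 3.547 hours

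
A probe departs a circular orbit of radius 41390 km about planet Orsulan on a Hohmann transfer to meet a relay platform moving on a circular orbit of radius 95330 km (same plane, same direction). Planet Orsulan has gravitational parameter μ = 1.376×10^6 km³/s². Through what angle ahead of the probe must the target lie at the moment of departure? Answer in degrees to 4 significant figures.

φ = 70.70°

Semi-major axis of the transfer orbit: a_t = (41390 + 95330)/2 = 68360 km.
The half-period of the transfer ellipse is t = π√(a_t³/μ) = 47870 s.
Target angular speed ω₂ = √(μ/r₂³) = 3.985×10^-5 rad/s.
Angle swept by the target during transfer: ω₂·t = 1.908 rad = 109.3°.
The probe traverses 180° on the transfer ellipse, so the target must lead by 180° − 109.3° = 70.70°.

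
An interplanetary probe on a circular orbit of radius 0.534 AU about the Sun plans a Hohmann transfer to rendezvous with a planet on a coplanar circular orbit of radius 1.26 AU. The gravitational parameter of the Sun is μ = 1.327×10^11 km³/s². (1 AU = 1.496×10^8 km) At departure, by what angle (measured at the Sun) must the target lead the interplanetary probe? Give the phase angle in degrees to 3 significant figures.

φ = 71.9°

In km: r₁ = 0.534 × 1.496×10^8 = 7.98864×10^7 km; r₂ = 1.26 × 1.496×10^8 = 1.88496×10^8 km.
Semi-major axis of the transfer orbit: a_t = (7.98864×10^7 + 1.88496×10^8)/2 = 1.341912×10^8 km.
The half-period of the transfer ellipse is t = π√(a_t³/μ) = 1.3406×10^7 s.
Target angular speed ω₂ = √(μ/r₂³) = 1.4076×10^-7 rad/s.
Angle swept by the target during transfer: ω₂·t = 1.887 rad = 108.1°.
The interplanetary probe traverses 180° on the transfer ellipse, so the target must lead by 180° − 108.1° = 71.9°.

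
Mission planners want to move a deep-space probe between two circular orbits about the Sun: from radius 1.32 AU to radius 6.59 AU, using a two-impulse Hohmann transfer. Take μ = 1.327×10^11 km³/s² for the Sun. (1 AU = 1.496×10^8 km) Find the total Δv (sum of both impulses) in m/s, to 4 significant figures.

In km: r₁ = 1.32 × 1.496×10^8 = 1.97472×10^8 km; r₂ = 6.59 × 1.496×10^8 = 9.85864×10^8 km.
Semi-major axis of the transfer orbit: a_t = (1.97472×10^8 + 9.85864×10^8)/2 = 5.91668×10^8 km.
Circular speed at r₁: v₁ = √(μ/r₁) = √(1.327×10^11/1.97472×10^8) = 25.923 km/s.
Transfer-orbit speed at r₁ (vis-viva equation): v_p = √[μ(2/r₁ − 1/a_t)] = 33.462 km/s.
First burn Δv₁ = |v_p − v₁| = 7.539 km/s.
Circular speed at r₂: v₂ = √(μ/r₂) = 11.602 km/s.
Transfer-orbit speed at r₂: v_a = √[μ(2/r₂ − 1/a_t)] = 6.7026 km/s.
Second burn Δv₂ = |v₂ − v_a| = 4.899 km/s.
Total Δv = Δv₁ + Δv₂ = 12.44 km/s.

Δv = 12440 m/s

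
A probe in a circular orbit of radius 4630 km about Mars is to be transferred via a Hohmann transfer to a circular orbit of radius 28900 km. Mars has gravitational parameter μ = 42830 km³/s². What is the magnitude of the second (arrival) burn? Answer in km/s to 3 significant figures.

Δv₂ = 0.578 km/s

Semi-major axis of the transfer orbit: a_t = (4630 + 28900)/2 = 16765 km.
On the circular orbit at r = 28900 km, v_c = √(μ/r) = 1.2174 km/s.
Transfer-orbit speed at the same r (vis-viva, a = a_t): v_t = √[μ(2/r − 1/a_t)] = 0.63976 km/s.
Δv₂ = |v_t − v_c| = |0.63976 − 1.2174| = 0.5776 km/s.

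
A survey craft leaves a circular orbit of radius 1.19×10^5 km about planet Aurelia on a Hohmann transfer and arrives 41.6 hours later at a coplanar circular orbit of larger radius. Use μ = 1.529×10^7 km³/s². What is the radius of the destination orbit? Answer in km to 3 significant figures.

r₂ = 5.34×10^5 km

Transfer time t = 41.6 hours = 1.4976×10^5 s, and t = π√(a_t³/μ).
So a_t = (μ t²/π²)^(1/3) = (1.529×10^7 × (1.4976×10^5)² / π²)^(1/3) = 3.2631×10^5 km.
Since a_t = (r₁ + r₂)/2, r₂ = 2a_t − r₁ = 2×3.2631×10^5 − 1.190×10^5 = 5.3362×10^5 km.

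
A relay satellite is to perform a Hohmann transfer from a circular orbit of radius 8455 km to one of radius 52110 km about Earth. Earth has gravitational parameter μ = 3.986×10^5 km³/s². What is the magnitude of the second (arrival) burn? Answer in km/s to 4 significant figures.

Δv₂ = 1.304 km/s

Semi-major axis of the transfer orbit: a_t = (8455 + 52110)/2 = 30282.5 km.
On the circular orbit at r = 52110 km, v_c = √(μ/r) = 2.7657 km/s.
Transfer-orbit speed at the same r (vis-viva, a = a_t): v_t = √[μ(2/r − 1/a_t)] = 1.4614 km/s.
Δv₂ = |v_t − v_c| = |1.4614 − 2.7657| = 1.304 km/s.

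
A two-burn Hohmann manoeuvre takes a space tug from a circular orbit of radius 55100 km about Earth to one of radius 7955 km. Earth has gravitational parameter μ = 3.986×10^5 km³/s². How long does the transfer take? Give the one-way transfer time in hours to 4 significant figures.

t = 7.738 hours

Transfer-ellipse semi-major axis a_t = (r₁ + r₂)/2 = (55100 + 7955)/2 = 31527.5 km.
Transfer time t = π√(a_t³/μ) = π√((31527.5)³ / 3.986×10^5) = 27856 s.
Converting: 27856 s ÷ 3600 s/hour = 7.738 hours.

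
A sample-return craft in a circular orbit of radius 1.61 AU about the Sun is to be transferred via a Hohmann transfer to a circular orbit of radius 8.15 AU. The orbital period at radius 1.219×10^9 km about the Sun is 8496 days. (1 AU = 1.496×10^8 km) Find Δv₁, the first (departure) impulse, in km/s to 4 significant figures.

From Kepler's third law T² = 4π²r³/μ at r = 1.219×10^9 km, T = 8496 days = 8496 × 86400 s = 7.340544×10^8 s: μ = 4π²r³/T² = 1.32713×10^11 km³/s².
In km: r₁ = 1.61 × 1.496×10^8 = 2.40856×10^8 km; r₂ = 8.15 × 1.496×10^8 = 1.21924×10^9 km.
The Hohmann ellipse has a_t = (r₁ + r₂)/2 = 7.30048×10^8 km.
Circular speed at r = 2.40856×10^8 km: v_c = √(μ/r) = 23.4735 km/s.
Transfer-orbit speed at the same r (vis-viva, a = a_t): v_t = √[μ(2/r − 1/a_t)] = 30.3352 km/s.
Δv₁ = |v_t − v_c| = |30.3352 − 23.4735| = 6.862 km/s.

Δv₁ = 6.862 km/s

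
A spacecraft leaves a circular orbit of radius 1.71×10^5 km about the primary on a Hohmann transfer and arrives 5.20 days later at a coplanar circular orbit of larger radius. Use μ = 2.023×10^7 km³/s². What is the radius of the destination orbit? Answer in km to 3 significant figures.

Transfer time t = 5.20 days = 4.4928×10^5 s, and t = π√(a_t³/μ).
So a_t = (μ t²/π²)^(1/3) = (2.023×10^7 × (4.4928×10^5)² / π²)^(1/3) = 7.4515×10^5 km.
Since a_t = (r₁ + r₂)/2, r₂ = 2a_t − r₁ = 2×7.4515×10^5 − 1.710×10^5 = 1.3193×10^6 km.

r₂ = 1.32×10^6 km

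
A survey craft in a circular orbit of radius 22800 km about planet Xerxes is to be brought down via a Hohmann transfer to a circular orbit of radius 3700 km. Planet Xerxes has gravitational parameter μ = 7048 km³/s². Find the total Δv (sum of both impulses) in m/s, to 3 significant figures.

Δv = 692 m/s

Semi-major axis of the transfer orbit: a_t = (22800 + 3700)/2 = 13250 km.
Circular speed at r₁: v₁ = √(μ/r₁) = √(7048/22800) = 0.5560 km/s.
Transfer-orbit speed at r₁ (vis-viva equation): v_a = √[μ(2/r₁ − 1/a_t)] = 0.2938 km/s.
First burn Δv₁ = |v_a − v₁| = 0.2622 km/s.
Circular speed at r₂: v₂ = √(μ/r₂) = 1.3802 km/s.
Transfer-orbit speed at r₂: v_p = √[μ(2/r₂ − 1/a_t)] = 1.8105 km/s.
Second burn Δv₂ = |v₂ − v_p| = 0.4303 km/s.
Total Δv = Δv₁ + Δv₂ = 0.6925 km/s.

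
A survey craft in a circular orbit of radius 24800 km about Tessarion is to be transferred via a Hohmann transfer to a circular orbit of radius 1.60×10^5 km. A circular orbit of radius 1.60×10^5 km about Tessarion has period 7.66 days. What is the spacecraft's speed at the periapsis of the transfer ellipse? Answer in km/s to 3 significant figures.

v = 5.08 km/s

From Kepler's third law T² = 4π²r³/μ at r = 1.60×10^5 km, T = 7.66 days = 7.66 × 86400 s = 6.61824×10^5 s: μ = 4π²r³/T² = 3.69177×10^5 km³/s².
The Hohmann ellipse has a_t = (r₁ + r₂)/2 = 92400 km.
At periapsis, r = 24800 km.
From the vis-viva equation, v = √[μ(2/r − 1/a_t)] = 5.077 km/s.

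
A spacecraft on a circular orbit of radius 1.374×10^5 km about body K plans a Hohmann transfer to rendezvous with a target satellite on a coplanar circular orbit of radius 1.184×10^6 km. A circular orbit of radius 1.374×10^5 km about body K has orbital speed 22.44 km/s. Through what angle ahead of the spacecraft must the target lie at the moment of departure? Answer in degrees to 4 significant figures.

φ = 105.0°

From the circular-orbit relation v² = μ/r at r = 1.374×10^5 km: μ = v²r = (22.44)² × 1.374×10^5 = 6.91883×10^7 km³/s².
Semi-major axis of the transfer orbit: a_t = (1.374×10^5 + 1.184×10^6)/2 = 6.607×10^5 km.
The half-period of the transfer ellipse is t = π√(a_t³/μ) = 2.0283×10^5 s.
The target's mean motion on its circular orbit is ω₂ = √(μ/r₂³) = 6.4564×10^-6 rad/s.
Angle swept by the target during transfer: ω₂·t = 1.3096 rad = 75.03°.
Arrival is 180° from departure on the ellipse, so φ = 180° − 75.03° = 105.0°.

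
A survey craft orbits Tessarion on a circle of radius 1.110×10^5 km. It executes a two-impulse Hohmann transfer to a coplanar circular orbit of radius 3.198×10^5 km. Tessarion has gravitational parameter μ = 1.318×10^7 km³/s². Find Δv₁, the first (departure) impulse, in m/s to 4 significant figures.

Δv₁ = 2381 m/s

Semi-major axis of the transfer orbit: a_t = (1.110×10^5 + 3.198×10^5)/2 = 2.154×10^5 km.
On the circular orbit at r = 1.110×10^5 km, v_c = √(μ/r) = 10.8967 km/s.
Vis-viva on the transfer ellipse at r = 1.110×10^5 km gives v_t = √[μ(2/r − 1/a_t)] = 13.2774 km/s.
Δv₁ = |v_t − v_c| = |13.2774 − 10.8967| = 2.381 km/s.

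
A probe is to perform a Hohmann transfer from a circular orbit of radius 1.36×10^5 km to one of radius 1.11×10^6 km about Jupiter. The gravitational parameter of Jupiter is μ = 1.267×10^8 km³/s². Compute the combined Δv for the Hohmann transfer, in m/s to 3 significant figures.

Δv = 15900 m/s

Transfer-ellipse semi-major axis a_t = (r₁ + r₂)/2 = (1.360×10^5 + 1.110×10^6)/2 = 6.230×10^5 km.
At r₁ the circular-orbit speed is v₁ = √(μ/r₁) = 30.52 km/s.
On the transfer ellipse at r₁, vis-viva gives v_p = √[μ(2/r₁ − 1/a_t)] = 40.74 km/s.
First burn Δv₁ = |v_p − v₁| = 10.22 km/s.
At r₂, v₂ = √(μ/r₂) = 10.684 km/s.
Transfer-orbit speed at r₂: v_a = √[μ(2/r₂ − 1/a_t)] = 4.9917 km/s.
Second burn Δv₂ = |v₂ − v_a| = 5.692 km/s.
Δv = Δv₁ + Δv₂ = 10.22 + 5.692 = 15.91 km/s.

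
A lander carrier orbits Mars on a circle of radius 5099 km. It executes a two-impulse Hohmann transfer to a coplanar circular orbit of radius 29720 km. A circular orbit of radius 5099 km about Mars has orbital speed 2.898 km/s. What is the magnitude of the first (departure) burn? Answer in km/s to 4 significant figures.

Δv₁ = 0.8884 km/s

From the circular-orbit relation v² = μ/r at r = 5099 km: μ = v²r = (2.898)² × 5099 = 42823.5 km³/s².
Semi-major axis of the transfer orbit: a_t = (5099 + 29720)/2 = 17409.5 km.
On the circular orbit at r = 5099 km, v_c = √(μ/r) = 2.8980 km/s.
Transfer-orbit speed at the same r (vis-viva, a = a_t): v_t = √[μ(2/r − 1/a_t)] = 3.7864 km/s.
Δv₁ = |v_t − v_c| = |3.7864 − 2.8980| = 0.8884 km/s.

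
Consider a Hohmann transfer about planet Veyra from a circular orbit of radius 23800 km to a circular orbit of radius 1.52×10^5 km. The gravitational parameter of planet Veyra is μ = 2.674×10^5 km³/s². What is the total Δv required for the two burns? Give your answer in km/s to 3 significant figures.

Δv = 1.69 km/s

The Hohmann ellipse has a_t = (r₁ + r₂)/2 = 87900 km.
At r₁ the circular-orbit speed is v₁ = √(μ/r₁) = 3.352 km/s.
On the transfer ellipse at r₁, vis-viva equation gives v_p = √[μ(2/r₁ − 1/a_t)] = 4.408 km/s.
First burn Δv₁ = |v_p − v₁| = 1.056 km/s.
At r₂, v₂ = √(μ/r₂) = 1.3264 km/s.
Transfer-orbit speed at r₂: v_a = √[μ(2/r₂ − 1/a_t)] = 0.69017 km/s.
Second burn Δv₂ = |v₂ − v_a| = 0.6362 km/s.
Total Δv = Δv₁ + Δv₂ = 1.692 km/s.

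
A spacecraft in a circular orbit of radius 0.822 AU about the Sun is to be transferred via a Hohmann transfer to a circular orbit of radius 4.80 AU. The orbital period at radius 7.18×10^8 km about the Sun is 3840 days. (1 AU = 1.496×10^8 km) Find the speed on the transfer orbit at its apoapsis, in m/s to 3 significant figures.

From Kepler's third law T² = 4π²r³/μ at r = 7.18×10^8 km, T = 3840 days = 3840 × 86400 s = 3.31776×10^8 s: μ = 4π²r³/T² = 1.32753×10^11 km³/s².
In km: r₁ = 0.822 × 1.496×10^8 = 1.229712×10^8 km; r₂ = 4.80 × 1.496×10^8 = 7.1808×10^8 km.
The Hohmann ellipse has a_t = (r₁ + r₂)/2 = 4.205256×10^8 km.
At apoapsis, r = 7.1808×10^8 km.
From the vis-viva equation, v = √[μ(2/r − 1/a_t)] = 7.353 km/s.

v = 7350 m/s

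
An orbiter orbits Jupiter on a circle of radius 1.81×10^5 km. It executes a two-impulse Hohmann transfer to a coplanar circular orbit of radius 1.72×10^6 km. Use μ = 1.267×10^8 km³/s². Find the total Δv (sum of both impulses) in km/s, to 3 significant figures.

Transfer-ellipse semi-major axis a_t = (r₁ + r₂)/2 = (1.810×10^5 + 1.720×10^6)/2 = 9.505×10^5 km.
At r₁ the circular-orbit speed is v₁ = √(μ/r₁) = 26.458 km/s.
On the transfer ellipse at r₁, v² = μ(2/r − 1/a) gives v_p = √[μ(2/r₁ − 1/a_t)] = 35.591 km/s.
First burn Δv₁ = |v_p − v₁| = 9.133 km/s.
At r₂, v₂ = √(μ/r₂) = 8.5827 km/s.
Transfer-orbit speed at r₂: v_a = √[μ(2/r₂ − 1/a_t)] = 3.7453 km/s.
Second burn Δv₂ = |v₂ − v_a| = 4.837 km/s.
Total Δv = Δv₁ + Δv₂ = 13.97 km/s.

Δv = 14.0 km/s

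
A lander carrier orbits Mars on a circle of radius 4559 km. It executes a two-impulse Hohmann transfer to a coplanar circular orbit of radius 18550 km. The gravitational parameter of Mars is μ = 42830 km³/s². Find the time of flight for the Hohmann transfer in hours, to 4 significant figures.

t = 5.237 hours

Transfer-ellipse semi-major axis a_t = (r₁ + r₂)/2 = (4559 + 18550)/2 = 11554.5 km.
Half the transfer-orbit period gives t = π√(a_t³/μ) = 18854 s.
Converting: 18854 s ÷ 3600 s/hour = 5.237 hours.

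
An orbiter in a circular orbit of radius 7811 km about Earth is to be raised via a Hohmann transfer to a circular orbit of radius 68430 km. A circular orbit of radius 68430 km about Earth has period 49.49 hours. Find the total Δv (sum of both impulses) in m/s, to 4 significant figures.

Δv = 3748 m/s

From Kepler's third law T² = 4π²r³/μ at r = 68430 km, T = 49.49 hours = 49.49 × 3600 s = 1.78164×10^5 s: μ = 4π²r³/T² = 3.98529×10^5 km³/s².
Transfer-ellipse semi-major axis a_t = (r₁ + r₂)/2 = (7811 + 68430)/2 = 38120.5 km.
Circular speed at r₁: v₁ = √(μ/r₁) = √(3.98529×10^5/7811) = 7.143 km/s.
Transfer-orbit speed at r₁ (vis-viva equation): v_p = √[μ(2/r₁ − 1/a_t)] = 9.570 km/s.
First burn Δv₁ = |v_p − v₁| = 2.427 km/s.
Circular speed at r₂: v₂ = √(μ/r₂) = 2.413 km/s.
Transfer-orbit speed at r₂: v_a = √[μ(2/r₂ − 1/a_t)] = 1.092 km/s.
Second burn Δv₂ = |v₂ − v_a| = 1.321 km/s.
Δv = Δv₁ + Δv₂ = 2.427 + 1.321 = 3.748 km/s.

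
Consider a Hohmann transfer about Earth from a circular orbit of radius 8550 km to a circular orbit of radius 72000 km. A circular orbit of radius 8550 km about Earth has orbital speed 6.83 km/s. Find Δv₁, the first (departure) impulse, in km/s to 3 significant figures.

From the circular-orbit relation v² = μ/r at r = 8550 km: μ = v²r = (6.83)² × 8550 = 3.98848×10^5 km³/s².
Semi-major axis of the transfer orbit: a_t = (8550 + 72000)/2 = 40275 km.
Circular speed at r = 8550 km: v_c = √(μ/r) = 6.830 km/s.
Vis-viva on the transfer ellipse at r = 8550 km gives v_t = √[μ(2/r − 1/a_t)] = 9.132 km/s.
Δv₁ = |v_t − v_c| = |9.132 − 6.830| = 2.302 km/s.

Δv₁ = 2.30 km/s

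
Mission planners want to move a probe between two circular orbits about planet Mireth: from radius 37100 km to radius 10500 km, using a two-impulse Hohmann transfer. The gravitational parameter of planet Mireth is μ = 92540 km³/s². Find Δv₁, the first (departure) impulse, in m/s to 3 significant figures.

Δv₁ = 530 m/s

Transfer-ellipse semi-major axis a_t = (r₁ + r₂)/2 = (37100 + 10500)/2 = 23800 km.
Circular speed at r = 37100 km: v_c = √(μ/r) = 1.5793 km/s.
Transfer-orbit speed at the same r (vis-viva, a = a_t): v_t = √[μ(2/r − 1/a_t)] = 1.0490 km/s.
Δv₁ = |v_t − v_c| = |1.0490 − 1.5793| = 0.5303 km/s.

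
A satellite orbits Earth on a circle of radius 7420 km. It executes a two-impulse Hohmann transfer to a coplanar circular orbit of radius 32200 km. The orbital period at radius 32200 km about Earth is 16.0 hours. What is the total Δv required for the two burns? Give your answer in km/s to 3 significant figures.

From Kepler's third law T² = 4π²r³/μ at r = 32200 km, T = 16.0 hours = 16.0 × 3600 s = 57600 s: μ = 4π²r³/T² = 3.97267×10^5 km³/s².
Semi-major axis of the transfer orbit: a_t = (7420 + 32200)/2 = 19810 km.
Circular speed at r₁: v₁ = √(μ/r₁) = √(3.97267×10^5/7420) = 7.31710 km/s.
On the transfer ellipse at r₁, vis-viva equation gives v_p = √[μ(2/r₁ − 1/a_t)] = 9.32878 km/s.
First burn Δv₁ = |v_p − v₁| = 2.01168 km/s.
Circular speed at r₂: v₂ = √(μ/r₂) = 3.5125 km/s.
Transfer-orbit speed at r₂: v_a = √[μ(2/r₂ − 1/a_t)] = 2.1497 km/s.
Second burn Δv₂ = |v₂ − v_a| = 1.36280 km/s.
Total Δv = Δv₁ + Δv₂ = 3.374 km/s.

Δv = 3.37 km/s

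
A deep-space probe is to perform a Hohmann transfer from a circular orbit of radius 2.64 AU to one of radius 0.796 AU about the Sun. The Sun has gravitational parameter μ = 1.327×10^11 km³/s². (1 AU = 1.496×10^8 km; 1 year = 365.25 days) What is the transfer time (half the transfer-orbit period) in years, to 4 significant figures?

t = 1.126 years

In km: r₁ = 2.64 × 1.496×10^8 = 3.94944×10^8 km; r₂ = 0.796 × 1.496×10^8 = 1.190816×10^8 km.
The Hohmann ellipse has a_t = (r₁ + r₂)/2 = 2.570128×10^8 km.
Transfer time t = π√(a_t³/μ) = π√((2.570128×10^8)³ / 1.327×10^11) = 3.553×10^7 s.
Converting: 3.553×10^7 s ÷ 3.15576×10^7 s/year (365.25 × 86400) = 1.126 years.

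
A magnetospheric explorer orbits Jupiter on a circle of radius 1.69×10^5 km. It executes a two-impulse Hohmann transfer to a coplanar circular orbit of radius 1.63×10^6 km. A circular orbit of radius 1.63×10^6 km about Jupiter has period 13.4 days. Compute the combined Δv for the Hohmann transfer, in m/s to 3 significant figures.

Δv = 14500 m/s

From Kepler's third law T² = 4π²r³/μ at r = 1.63×10^6 km, T = 13.4 days = 13.4 × 86400 s = 1.15776×10^6 s: μ = 4π²r³/T² = 1.27551×10^8 km³/s².
The Hohmann ellipse has a_t = (r₁ + r₂)/2 = 8.995×10^5 km.
Circular speed at r₁: v₁ = √(μ/r₁) = √(1.27551×10^8/1.690×10^5) = 27.47 km/s.
Transfer-orbit speed at r₁ (v² = μ(2/r − 1/a)): v_p = √[μ(2/r₁ − 1/a_t)] = 36.98 km/s.
First burn Δv₁ = |v_p − v₁| = 9.510 km/s.
At r₂, v₂ = √(μ/r₂) = 8.846 km/s.
Transfer-orbit speed at r₂: v_a = √[μ(2/r₂ − 1/a_t)] = 3.834 km/s.
Second burn Δv₂ = |v₂ − v_a| = 5.012 km/s.
Total Δv = Δv₁ + Δv₂ = 14.52 km/s.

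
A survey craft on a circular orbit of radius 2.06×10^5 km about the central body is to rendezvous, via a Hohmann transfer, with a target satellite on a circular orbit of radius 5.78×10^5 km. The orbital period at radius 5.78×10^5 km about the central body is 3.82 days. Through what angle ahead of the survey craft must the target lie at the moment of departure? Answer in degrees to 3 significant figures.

From Kepler's third law T² = 4π²r³/μ at r = 5.78×10^5 km, T = 3.82 days = 3.82 × 86400 s = 3.30048×10^5 s: μ = 4π²r³/T² = 6.99824×10^7 km³/s².
Semi-major axis of the transfer orbit: a_t = (2.060×10^5 + 5.780×10^5)/2 = 3.920×10^5 km.
Transfer time t = π√(a_t³/μ) = 92169 s.
The target's mean motion on its circular orbit is ω₂ = √(μ/r₂³) = 1.9037×10^-5 rad/s.
Angle swept by the target during transfer: ω₂·t = 1.7546 rad = 100.5°.
Arrival is 180° from departure on the ellipse, so φ = 180° − 100.5° = 79.5°.

φ = 79.5°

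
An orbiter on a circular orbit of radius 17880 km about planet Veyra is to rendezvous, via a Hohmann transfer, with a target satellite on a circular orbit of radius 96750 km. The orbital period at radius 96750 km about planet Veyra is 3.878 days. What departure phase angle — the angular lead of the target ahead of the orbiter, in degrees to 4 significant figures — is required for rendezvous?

From Kepler's third law T² = 4π²r³/μ at r = 96750 km, T = 3.878 days = 3.878 × 86400 s = 3.350592×10^5 s: μ = 4π²r³/T² = 3.18471×10^5 km³/s².
Semi-major axis of the transfer orbit: a_t = (17880 + 96750)/2 = 57315 km.
The half-period of the transfer ellipse is t = π√(a_t³/μ) = 76387 s.
The target's mean motion on its circular orbit is ω₂ = √(μ/r₂³) = 1.8752×10^-5 rad/s.
Angle swept by the target during transfer: ω₂·t = 1.4324 rad = 82.07°.
Arrival is 180° from departure on the ellipse, so φ = 180° − 82.07° = 97.93°.

φ = 97.93°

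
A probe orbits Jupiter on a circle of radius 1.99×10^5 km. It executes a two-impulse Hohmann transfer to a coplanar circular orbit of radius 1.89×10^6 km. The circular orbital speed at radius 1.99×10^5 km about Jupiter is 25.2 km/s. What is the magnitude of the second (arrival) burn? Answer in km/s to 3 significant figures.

From the circular-orbit relation v² = μ/r at r = 1.99×10^5 km: μ = v²r = (25.2)² × 1.99×10^5 = 1.26373×10^8 km³/s².
The Hohmann ellipse has a_t = (r₁ + r₂)/2 = 1.0445×10^6 km.
Circular speed at r = 1.890×10^6 km: v_c = √(μ/r) = 8.177 km/s.
Transfer-orbit speed at the same r (vis-viva, a = a_t): v_t = √[μ(2/r − 1/a_t)] = 3.569 km/s.
Δv₂ = |v_t − v_c| = |3.569 − 8.177| = 4.608 km/s.

Δv₂ = 4.61 km/s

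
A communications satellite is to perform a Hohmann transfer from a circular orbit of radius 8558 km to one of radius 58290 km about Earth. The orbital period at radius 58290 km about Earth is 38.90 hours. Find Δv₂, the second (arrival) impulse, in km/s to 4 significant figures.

From Kepler's third law T² = 4π²r³/μ at r = 58290 km, T = 38.90 hours = 38.90 × 3600 s = 1.4004×10^5 s: μ = 4π²r³/T² = 3.98692×10^5 km³/s².
Transfer-ellipse semi-major axis a_t = (r₁ + r₂)/2 = (8558 + 58290)/2 = 33424 km.
Circular speed at r = 58290 km: v_c = √(μ/r) = 2.615 km/s.
Transfer-orbit speed at the same r (vis-viva, a = a_t): v_t = √[μ(2/r − 1/a_t)] = 1.323 km/s.
Δv₂ = |v_t − v_c| = |1.323 − 2.615| = 1.292 km/s.

Δv₂ = 1.292 km/s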